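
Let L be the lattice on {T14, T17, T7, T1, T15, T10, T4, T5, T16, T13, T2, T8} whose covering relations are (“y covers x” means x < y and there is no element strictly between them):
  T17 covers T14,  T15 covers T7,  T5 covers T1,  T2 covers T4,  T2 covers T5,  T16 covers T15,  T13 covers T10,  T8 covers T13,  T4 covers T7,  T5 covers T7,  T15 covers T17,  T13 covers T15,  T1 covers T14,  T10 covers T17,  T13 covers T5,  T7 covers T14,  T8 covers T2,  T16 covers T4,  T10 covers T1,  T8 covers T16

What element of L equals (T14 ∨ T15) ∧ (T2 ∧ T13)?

T7

T14 ∨ T15 = T15
T2 ∧ T13 = T5
T15 ∧ T5 = T7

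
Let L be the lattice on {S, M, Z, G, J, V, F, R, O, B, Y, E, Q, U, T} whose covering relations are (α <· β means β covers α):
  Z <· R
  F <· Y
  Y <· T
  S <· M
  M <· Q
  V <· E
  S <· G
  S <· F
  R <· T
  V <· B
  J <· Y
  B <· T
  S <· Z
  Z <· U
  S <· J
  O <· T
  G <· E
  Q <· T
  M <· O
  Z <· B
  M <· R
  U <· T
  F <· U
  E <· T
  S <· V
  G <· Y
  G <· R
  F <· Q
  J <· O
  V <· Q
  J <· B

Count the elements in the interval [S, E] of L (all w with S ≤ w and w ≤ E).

4

The interval [S, E] = {E, G, S, V}, which has 4 elements.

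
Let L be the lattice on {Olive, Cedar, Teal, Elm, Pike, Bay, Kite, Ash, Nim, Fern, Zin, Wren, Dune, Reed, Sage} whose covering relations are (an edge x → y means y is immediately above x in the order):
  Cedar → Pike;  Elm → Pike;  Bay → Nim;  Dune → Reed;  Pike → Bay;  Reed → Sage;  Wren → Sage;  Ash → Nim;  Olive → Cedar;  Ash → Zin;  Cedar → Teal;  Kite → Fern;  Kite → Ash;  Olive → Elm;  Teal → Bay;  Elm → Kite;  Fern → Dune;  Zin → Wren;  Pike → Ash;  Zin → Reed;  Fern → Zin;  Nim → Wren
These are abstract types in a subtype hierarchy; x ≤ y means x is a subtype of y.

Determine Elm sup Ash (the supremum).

Common upper bounds of {Elm, Ash}: Ash, Nim, Reed, Sage, Wren, Zin.
The least among these is Ash.

Ash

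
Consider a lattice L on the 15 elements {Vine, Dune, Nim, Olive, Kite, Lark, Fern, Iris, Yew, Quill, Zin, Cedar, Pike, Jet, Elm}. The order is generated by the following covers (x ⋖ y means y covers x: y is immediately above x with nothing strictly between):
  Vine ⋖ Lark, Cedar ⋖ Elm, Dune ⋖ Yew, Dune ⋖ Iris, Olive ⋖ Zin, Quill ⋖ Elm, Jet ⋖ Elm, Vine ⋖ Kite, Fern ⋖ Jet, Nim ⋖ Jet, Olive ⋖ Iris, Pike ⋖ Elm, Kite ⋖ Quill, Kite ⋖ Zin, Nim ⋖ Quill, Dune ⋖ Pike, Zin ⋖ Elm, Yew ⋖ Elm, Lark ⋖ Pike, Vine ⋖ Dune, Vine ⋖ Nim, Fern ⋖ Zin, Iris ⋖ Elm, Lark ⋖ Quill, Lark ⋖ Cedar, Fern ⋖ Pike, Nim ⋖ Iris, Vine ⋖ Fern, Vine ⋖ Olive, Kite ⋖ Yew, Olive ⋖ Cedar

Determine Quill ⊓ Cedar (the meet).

Common lower bounds of {Quill, Cedar}: Lark, Vine.
The greatest among these is Lark.

Lark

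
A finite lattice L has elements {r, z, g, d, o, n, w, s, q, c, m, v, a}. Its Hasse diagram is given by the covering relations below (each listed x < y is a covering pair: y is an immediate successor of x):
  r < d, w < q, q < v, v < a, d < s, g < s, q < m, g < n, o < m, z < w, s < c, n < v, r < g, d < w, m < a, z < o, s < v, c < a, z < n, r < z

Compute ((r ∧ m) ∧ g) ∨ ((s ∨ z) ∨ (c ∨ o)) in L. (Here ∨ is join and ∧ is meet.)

r ∧ m = r
r ∧ g = r
s ∨ z = v
c ∨ o = a
v ∨ a = a
r ∨ a = a

a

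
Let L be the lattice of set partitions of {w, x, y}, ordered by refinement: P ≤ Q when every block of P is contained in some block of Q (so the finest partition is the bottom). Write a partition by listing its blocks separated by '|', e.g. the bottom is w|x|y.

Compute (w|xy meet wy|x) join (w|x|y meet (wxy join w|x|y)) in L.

w|xy ∧ wy|x = w|x|y
wxy ∨ w|x|y = wxy
w|x|y ∧ wxy = w|x|y
w|x|y ∨ w|x|y = w|x|y

w|x|y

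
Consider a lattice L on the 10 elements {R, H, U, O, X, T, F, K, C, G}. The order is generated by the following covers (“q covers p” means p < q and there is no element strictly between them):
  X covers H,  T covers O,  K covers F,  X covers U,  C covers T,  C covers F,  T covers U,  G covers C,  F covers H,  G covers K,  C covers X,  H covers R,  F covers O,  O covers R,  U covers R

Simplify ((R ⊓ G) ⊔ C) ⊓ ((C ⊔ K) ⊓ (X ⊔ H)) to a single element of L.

X

R ∧ G = R
R ∨ C = C
C ∨ K = G
X ∨ H = X
G ∧ X = X
C ∧ X = X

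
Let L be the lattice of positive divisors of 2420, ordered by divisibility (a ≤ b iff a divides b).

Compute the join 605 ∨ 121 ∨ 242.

Common upper bounds of {605, 121, 242}: 1210, 2420.
The least among these is 1210.

1210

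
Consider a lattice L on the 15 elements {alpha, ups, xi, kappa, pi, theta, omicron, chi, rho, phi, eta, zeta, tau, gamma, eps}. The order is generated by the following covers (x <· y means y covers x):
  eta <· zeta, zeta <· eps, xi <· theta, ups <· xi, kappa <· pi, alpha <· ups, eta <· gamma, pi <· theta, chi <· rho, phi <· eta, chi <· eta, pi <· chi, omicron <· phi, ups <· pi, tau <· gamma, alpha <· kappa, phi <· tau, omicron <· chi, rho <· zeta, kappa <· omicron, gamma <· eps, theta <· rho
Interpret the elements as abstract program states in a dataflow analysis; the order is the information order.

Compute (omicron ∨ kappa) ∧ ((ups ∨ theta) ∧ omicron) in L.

omicron ∨ kappa = omicron
ups ∨ theta = theta
theta ∧ omicron = kappa
omicron ∧ kappa = kappa

kappa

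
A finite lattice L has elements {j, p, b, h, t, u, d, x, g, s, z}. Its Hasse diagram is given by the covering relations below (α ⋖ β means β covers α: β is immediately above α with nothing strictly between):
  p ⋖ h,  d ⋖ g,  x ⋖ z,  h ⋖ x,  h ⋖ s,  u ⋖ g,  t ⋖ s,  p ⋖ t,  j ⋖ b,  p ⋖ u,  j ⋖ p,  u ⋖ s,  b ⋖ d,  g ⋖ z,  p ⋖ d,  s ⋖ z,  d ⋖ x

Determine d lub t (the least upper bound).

z

Common upper bounds of {d, t}: z.
The least among these is z.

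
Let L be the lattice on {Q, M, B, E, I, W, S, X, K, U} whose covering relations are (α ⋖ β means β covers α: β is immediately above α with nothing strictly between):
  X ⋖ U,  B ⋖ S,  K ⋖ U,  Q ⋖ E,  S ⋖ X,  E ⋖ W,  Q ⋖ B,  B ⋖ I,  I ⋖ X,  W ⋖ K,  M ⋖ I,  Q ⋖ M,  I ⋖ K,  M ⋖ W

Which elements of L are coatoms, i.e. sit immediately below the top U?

K, X

The coatoms are exactly the elements covered by U: K, X.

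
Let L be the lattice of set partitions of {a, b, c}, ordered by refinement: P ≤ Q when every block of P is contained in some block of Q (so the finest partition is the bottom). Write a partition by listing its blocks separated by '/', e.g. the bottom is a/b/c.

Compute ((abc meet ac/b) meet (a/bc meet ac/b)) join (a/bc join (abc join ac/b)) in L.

abc ∧ ac/b = ac/b
a/bc ∧ ac/b = a/b/c
ac/b ∧ a/b/c = a/b/c
abc ∨ ac/b = abc
a/bc ∨ abc = abc
a/b/c ∨ abc = abc

abc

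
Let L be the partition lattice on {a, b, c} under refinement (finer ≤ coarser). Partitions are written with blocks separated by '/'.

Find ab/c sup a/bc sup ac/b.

Common upper bounds of {ab/c, a/bc, ac/b}: abc.
The least among these is abc.

abc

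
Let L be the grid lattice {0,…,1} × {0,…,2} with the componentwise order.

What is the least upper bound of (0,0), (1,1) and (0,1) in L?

In a product of chains, the join is componentwise max, giving (1,1).

(1,1)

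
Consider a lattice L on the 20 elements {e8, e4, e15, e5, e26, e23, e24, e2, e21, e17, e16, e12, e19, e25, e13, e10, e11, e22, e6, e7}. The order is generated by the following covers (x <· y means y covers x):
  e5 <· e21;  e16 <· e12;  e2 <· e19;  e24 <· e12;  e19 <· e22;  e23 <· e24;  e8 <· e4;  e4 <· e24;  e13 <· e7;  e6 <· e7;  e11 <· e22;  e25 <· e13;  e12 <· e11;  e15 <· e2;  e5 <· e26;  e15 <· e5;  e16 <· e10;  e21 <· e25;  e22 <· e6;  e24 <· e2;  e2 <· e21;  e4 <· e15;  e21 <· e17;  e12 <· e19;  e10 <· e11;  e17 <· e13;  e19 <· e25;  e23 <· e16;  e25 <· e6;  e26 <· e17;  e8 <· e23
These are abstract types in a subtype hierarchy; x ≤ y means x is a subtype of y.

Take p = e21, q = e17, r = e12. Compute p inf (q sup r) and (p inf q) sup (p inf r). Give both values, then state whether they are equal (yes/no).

e21; e21; yes

q sup r = e13, so p inf (q sup r) = e21 inf e13 = e21.
p inf q = e21 and p inf r = e24, so (p inf q) sup (p inf r) = e21 sup e24 = e21.
Equal: yes.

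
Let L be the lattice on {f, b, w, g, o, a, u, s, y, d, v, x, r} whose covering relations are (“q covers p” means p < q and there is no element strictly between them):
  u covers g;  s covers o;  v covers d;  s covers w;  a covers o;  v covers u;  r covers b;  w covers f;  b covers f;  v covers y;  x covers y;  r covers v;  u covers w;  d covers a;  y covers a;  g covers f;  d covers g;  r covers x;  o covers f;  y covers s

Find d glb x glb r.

a

Common lower bounds of {d, x, r}: a, f, o.
The greatest among these is a.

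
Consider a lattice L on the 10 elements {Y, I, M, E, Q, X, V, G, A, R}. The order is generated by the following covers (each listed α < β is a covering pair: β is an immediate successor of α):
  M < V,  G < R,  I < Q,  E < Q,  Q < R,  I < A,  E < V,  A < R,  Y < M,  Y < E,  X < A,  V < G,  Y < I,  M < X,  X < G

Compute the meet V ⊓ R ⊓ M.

M

Common lower bounds of {V, R, M}: M, Y.
The greatest among these is M.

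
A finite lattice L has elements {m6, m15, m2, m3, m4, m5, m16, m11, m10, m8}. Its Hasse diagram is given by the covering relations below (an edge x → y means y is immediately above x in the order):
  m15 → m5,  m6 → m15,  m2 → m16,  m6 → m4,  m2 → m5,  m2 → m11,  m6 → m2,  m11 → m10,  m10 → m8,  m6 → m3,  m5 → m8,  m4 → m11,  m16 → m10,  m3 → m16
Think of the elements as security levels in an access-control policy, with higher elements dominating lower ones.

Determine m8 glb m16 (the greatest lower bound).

Common lower bounds of {m8, m16}: m16, m2, m3, m6.
The greatest among these is m16.

m16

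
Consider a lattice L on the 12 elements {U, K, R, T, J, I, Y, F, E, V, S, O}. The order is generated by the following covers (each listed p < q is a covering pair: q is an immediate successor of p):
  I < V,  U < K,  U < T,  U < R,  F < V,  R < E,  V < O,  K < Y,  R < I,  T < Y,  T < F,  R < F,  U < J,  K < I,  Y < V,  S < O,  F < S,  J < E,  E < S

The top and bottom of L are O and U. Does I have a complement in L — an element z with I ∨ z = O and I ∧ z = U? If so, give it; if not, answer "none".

J

Need z with I ∨ z = O and I ∧ z = U.
Checking each element gives: J.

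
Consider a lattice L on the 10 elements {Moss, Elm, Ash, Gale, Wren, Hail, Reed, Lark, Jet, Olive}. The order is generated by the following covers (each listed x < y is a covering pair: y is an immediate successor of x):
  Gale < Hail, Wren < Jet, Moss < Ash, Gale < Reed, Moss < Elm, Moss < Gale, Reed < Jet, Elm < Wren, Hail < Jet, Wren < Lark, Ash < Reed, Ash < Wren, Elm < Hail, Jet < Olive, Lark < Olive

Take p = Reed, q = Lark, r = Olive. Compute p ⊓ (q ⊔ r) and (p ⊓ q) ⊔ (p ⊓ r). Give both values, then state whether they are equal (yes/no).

Reed; Reed; yes

q ⊔ r = Olive, so p ⊓ (q ⊔ r) = Reed ⊓ Olive = Reed.
p ⊓ q = Ash and p ⊓ r = Reed, so (p ⊓ q) ⊔ (p ⊓ r) = Ash ⊔ Reed = Reed.
Equal: yes.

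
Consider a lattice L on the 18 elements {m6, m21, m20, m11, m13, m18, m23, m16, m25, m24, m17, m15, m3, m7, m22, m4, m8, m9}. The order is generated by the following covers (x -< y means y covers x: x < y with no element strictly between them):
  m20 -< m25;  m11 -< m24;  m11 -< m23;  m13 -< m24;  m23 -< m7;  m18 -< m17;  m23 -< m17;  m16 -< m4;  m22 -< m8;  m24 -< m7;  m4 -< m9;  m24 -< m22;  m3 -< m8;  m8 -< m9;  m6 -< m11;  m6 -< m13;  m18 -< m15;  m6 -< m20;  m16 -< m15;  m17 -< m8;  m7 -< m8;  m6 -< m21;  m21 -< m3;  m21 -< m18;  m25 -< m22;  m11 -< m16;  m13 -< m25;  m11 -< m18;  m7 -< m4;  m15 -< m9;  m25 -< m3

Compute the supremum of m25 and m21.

Common upper bounds of {m25, m21}: m3, m8, m9.
The least among these is m3.

m3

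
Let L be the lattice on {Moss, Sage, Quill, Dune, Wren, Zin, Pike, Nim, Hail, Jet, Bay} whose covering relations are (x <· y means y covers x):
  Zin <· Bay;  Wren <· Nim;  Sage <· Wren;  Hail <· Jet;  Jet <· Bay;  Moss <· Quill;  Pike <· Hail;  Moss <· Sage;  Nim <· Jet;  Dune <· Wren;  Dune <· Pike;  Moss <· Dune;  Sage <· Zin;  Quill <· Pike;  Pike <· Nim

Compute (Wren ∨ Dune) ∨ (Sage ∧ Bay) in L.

Wren

Wren ∨ Dune = Wren
Sage ∧ Bay = Sage
Wren ∨ Sage = Wren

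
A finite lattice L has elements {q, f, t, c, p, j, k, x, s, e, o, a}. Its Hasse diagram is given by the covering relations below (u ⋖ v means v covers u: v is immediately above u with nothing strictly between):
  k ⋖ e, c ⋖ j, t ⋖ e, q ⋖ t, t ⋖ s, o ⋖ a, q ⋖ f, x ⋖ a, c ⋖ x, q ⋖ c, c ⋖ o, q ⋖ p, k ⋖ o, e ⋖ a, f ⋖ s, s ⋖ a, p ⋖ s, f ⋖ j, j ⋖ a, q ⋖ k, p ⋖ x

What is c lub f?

j

Common upper bounds of {c, f}: a, j.
The least among these is j.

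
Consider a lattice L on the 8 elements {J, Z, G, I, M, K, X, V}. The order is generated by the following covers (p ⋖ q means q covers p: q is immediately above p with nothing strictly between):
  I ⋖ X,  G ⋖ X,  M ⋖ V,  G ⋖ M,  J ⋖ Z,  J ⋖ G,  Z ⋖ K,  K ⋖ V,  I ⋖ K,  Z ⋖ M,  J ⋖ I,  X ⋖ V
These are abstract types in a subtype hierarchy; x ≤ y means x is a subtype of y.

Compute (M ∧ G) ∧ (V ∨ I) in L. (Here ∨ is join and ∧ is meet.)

M ∧ G = G
V ∨ I = V
G ∧ V = G

G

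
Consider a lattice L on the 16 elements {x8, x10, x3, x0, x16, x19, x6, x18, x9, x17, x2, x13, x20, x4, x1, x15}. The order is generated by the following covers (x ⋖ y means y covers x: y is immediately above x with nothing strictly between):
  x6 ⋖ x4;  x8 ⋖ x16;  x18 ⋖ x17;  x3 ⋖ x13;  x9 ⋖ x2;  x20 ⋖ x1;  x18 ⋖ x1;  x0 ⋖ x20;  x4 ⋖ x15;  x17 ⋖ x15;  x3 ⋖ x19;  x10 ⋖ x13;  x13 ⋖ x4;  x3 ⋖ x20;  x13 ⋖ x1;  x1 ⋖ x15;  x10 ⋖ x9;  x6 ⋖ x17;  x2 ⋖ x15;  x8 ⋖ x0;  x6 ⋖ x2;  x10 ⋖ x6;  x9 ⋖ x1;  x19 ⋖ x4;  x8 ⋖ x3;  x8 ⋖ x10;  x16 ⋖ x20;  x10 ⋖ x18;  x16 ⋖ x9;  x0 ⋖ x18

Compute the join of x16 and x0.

x20

Common upper bounds of {x16, x0}: x1, x15, x20.
The least among these is x20.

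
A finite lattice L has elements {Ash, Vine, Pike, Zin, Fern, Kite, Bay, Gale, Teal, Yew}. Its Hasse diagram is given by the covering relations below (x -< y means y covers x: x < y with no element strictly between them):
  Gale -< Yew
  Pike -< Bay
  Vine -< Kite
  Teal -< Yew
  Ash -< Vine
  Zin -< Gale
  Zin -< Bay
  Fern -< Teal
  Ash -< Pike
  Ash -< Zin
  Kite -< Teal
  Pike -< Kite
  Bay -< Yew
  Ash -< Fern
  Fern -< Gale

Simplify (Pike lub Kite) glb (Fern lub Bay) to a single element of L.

Pike ∨ Kite = Kite
Fern ∨ Bay = Yew
Kite ∧ Yew = Kite

Kite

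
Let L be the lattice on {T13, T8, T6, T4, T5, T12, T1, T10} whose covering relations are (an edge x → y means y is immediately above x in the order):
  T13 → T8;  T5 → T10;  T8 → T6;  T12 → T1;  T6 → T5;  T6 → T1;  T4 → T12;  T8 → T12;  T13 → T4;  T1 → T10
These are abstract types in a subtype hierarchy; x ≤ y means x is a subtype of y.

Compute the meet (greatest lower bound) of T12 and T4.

T4

Common lower bounds of {T12, T4}: T13, T4.
The greatest among these is T4.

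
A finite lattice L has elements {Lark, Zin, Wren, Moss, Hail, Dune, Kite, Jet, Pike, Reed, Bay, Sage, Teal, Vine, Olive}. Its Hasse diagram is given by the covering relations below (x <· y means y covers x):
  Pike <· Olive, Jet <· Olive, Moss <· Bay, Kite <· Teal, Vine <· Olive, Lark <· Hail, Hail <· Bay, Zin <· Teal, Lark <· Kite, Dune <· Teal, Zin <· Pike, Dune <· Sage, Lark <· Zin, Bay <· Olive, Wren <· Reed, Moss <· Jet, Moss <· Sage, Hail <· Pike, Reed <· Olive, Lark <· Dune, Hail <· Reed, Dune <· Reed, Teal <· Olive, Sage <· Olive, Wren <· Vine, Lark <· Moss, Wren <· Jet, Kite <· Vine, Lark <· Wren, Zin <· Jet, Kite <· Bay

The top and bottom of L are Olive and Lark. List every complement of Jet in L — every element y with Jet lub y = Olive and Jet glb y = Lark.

Dune, Hail, Kite

Need y with Jet ∨ y = Olive and Jet ∧ y = Lark.
Checking each element gives: Dune, Hail, Kite.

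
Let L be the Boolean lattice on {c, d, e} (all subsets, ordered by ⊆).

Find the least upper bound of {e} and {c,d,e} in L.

Under ⊆, join is union: {e} ∪ {c,d,e} = {c,d,e}.

{c,d,e}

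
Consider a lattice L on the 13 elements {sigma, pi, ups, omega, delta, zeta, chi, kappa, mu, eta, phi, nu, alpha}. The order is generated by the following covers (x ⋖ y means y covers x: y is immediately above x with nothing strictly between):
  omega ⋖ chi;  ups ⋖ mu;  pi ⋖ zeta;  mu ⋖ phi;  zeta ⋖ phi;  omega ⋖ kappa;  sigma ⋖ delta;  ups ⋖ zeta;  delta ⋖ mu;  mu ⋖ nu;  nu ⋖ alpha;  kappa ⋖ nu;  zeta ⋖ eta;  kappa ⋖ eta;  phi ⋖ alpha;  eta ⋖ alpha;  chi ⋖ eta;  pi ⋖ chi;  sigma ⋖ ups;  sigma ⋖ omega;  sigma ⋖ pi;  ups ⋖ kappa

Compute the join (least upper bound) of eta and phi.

alpha

Common upper bounds of {eta, phi}: alpha.
The least among these is alpha.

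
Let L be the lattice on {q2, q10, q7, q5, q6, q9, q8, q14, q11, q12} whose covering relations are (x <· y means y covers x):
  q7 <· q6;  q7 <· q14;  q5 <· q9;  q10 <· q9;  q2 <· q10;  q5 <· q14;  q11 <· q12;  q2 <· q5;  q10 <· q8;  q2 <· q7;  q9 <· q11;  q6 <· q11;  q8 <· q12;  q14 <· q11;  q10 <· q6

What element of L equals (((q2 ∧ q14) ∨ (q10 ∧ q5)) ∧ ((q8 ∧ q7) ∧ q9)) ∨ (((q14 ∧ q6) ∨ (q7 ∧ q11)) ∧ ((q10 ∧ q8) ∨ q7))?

q2 ∧ q14 = q2
q10 ∧ q5 = q2
q2 ∨ q2 = q2
q8 ∧ q7 = q2
q2 ∧ q9 = q2
q2 ∧ q2 = q2
q14 ∧ q6 = q7
q7 ∧ q11 = q7
q7 ∨ q7 = q7
q10 ∧ q8 = q10
q10 ∨ q7 = q6
q7 ∧ q6 = q7
q2 ∨ q7 = q7

q7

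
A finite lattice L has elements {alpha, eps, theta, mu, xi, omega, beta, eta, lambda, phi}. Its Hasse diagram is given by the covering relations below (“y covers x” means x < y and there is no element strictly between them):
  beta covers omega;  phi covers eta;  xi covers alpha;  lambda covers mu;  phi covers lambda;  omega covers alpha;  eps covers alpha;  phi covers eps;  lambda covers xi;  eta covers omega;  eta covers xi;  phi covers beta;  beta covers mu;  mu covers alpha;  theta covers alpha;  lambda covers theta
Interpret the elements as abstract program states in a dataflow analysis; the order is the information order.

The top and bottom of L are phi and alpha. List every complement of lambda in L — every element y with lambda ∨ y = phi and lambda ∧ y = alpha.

eps, omega

Need y with lambda ∨ y = phi and lambda ∧ y = alpha.
Checking each element gives: eps, omega.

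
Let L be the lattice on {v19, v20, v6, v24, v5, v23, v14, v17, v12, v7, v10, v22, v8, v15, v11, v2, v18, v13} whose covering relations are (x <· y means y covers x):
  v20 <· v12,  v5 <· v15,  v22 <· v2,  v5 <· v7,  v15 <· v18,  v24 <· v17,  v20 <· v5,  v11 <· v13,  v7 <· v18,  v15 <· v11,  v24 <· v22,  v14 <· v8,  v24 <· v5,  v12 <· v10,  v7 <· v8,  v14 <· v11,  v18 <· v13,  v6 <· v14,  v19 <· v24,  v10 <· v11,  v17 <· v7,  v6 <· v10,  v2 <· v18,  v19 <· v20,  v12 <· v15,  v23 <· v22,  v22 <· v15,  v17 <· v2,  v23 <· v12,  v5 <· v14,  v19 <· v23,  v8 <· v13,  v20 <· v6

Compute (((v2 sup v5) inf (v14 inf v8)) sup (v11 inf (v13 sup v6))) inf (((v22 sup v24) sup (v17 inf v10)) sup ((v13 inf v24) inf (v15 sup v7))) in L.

v22

v2 ∨ v5 = v18
v14 ∧ v8 = v14
v18 ∧ v14 = v5
v13 ∨ v6 = v13
v11 ∧ v13 = v11
v5 ∨ v11 = v11
v22 ∨ v24 = v22
v17 ∧ v10 = v19
v22 ∨ v19 = v22
v13 ∧ v24 = v24
v15 ∨ v7 = v18
v24 ∧ v18 = v24
v22 ∨ v24 = v22
v11 ∧ v22 = v22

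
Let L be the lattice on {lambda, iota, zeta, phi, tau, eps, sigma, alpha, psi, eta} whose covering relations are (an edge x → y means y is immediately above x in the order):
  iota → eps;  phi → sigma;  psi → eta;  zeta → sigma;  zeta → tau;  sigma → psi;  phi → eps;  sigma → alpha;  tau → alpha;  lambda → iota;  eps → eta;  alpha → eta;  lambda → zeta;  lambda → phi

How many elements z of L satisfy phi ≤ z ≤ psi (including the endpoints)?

3

The interval [phi, psi] = {phi, psi, sigma}, which has 3 elements.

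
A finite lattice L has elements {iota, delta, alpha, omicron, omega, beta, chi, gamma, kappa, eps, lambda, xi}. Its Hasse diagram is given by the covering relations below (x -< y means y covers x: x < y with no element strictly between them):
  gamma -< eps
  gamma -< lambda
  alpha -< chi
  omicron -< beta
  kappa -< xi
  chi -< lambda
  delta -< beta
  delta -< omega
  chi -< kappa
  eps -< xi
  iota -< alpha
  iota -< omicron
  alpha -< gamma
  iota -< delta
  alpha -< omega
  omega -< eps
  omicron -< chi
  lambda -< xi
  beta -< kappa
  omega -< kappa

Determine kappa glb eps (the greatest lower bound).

omega

Common lower bounds of {kappa, eps}: alpha, delta, iota, omega.
The greatest among these is omega.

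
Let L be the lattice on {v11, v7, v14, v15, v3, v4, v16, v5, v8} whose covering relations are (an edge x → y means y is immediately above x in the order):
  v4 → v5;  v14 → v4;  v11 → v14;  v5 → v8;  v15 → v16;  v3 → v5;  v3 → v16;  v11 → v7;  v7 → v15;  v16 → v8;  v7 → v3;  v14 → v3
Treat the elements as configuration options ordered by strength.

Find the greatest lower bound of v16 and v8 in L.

Common lower bounds of {v16, v8}: v11, v14, v15, v16, v3, v7.
The greatest among these is v16.

v16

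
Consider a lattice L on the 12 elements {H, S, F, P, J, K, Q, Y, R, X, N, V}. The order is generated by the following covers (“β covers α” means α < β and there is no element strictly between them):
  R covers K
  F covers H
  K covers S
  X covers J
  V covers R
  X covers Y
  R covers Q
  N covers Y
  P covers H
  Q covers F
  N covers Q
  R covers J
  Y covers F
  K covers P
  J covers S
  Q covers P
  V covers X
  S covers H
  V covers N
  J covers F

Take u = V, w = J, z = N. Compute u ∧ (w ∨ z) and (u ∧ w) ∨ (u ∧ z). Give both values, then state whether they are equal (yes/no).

w ∨ z = V, so u ∧ (w ∨ z) = V ∧ V = V.
u ∧ w = J and u ∧ z = N, so (u ∧ w) ∨ (u ∧ z) = J ∨ N = V.
Equal: yes.

V; V; yes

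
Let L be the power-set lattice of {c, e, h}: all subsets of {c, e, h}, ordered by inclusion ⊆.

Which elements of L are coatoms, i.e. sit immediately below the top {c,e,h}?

The coatoms are exactly the elements covered by {c,e,h}: {c,e}, {c,h}, {e,h}.

{c,e}, {c,h}, {e,h}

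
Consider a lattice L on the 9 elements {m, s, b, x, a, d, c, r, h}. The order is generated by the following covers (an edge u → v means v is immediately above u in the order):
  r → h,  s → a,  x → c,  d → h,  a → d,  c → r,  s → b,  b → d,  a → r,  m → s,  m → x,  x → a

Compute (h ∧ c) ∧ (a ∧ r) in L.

h ∧ c = c
a ∧ r = a
c ∧ a = x

x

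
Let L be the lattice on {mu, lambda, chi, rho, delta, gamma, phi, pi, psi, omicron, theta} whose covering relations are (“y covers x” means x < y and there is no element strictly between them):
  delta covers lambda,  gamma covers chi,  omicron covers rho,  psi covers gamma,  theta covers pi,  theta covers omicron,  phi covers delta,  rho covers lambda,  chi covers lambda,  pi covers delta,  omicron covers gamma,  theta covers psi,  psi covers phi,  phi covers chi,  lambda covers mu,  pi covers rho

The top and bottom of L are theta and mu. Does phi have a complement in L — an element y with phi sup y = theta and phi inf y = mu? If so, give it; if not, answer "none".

For every candidate y, either phi ∨ y ≠ theta or phi ∧ y ≠ mu; no complement exists.

none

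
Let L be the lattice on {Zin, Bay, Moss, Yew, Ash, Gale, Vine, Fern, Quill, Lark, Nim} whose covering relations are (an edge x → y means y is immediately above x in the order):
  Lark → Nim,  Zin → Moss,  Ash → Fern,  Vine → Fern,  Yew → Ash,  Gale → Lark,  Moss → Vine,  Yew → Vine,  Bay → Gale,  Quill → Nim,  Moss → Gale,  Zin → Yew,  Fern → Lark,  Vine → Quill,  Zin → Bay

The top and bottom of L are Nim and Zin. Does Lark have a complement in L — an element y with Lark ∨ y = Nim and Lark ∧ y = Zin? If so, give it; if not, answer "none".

For every candidate y, either Lark ∨ y ≠ Nim or Lark ∧ y ≠ Zin; no complement exists.

none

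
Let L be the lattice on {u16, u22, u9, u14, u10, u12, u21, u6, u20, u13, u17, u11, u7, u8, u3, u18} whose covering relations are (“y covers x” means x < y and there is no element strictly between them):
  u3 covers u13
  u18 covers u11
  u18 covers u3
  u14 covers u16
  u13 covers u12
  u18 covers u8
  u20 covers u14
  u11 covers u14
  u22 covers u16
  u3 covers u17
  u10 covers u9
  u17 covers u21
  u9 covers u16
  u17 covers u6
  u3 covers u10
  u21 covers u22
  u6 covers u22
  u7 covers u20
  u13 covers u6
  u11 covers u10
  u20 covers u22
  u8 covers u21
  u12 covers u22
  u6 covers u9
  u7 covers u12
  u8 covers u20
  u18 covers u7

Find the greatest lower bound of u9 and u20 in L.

Common lower bounds of {u9, u20}: u16.
The greatest among these is u16.

u16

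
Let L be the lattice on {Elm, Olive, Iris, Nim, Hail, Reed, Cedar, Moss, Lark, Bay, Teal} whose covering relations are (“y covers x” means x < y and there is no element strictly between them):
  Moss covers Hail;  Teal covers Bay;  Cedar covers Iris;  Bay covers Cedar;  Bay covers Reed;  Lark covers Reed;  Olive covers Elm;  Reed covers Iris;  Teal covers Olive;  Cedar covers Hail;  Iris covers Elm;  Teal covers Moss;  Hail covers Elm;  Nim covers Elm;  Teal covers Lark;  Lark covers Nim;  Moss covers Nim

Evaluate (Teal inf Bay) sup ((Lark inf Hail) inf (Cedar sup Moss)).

Teal ∧ Bay = Bay
Lark ∧ Hail = Elm
Cedar ∨ Moss = Teal
Elm ∧ Teal = Elm
Bay ∨ Elm = Bay

Bay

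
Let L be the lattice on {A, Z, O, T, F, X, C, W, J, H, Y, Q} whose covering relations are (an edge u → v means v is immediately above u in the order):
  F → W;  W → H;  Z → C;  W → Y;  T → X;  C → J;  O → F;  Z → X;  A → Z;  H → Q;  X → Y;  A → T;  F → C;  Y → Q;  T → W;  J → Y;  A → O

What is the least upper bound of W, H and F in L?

Common upper bounds of {W, H, F}: H, Q.
The least among these is H.

H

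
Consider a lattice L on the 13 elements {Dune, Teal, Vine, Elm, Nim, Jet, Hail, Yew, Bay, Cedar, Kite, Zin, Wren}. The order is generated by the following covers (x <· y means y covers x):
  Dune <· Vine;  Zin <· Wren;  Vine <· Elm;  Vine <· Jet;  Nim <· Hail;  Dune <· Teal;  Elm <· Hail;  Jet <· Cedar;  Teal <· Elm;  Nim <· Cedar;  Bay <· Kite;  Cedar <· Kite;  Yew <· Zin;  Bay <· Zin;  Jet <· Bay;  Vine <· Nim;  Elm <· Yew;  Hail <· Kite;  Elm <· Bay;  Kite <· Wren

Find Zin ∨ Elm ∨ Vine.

Common upper bounds of {Zin, Elm, Vine}: Wren, Zin.
The least among these is Zin.

Zin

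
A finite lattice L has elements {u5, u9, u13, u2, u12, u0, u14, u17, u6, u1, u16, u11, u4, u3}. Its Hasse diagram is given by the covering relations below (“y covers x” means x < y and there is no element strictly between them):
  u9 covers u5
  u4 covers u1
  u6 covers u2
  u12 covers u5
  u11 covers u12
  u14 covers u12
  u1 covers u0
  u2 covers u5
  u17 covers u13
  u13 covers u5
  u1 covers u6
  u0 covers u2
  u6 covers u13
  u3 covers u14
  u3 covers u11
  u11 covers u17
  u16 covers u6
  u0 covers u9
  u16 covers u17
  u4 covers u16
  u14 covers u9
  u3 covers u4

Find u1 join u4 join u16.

Common upper bounds of {u1, u4, u16}: u3, u4.
The least among these is u4.

u4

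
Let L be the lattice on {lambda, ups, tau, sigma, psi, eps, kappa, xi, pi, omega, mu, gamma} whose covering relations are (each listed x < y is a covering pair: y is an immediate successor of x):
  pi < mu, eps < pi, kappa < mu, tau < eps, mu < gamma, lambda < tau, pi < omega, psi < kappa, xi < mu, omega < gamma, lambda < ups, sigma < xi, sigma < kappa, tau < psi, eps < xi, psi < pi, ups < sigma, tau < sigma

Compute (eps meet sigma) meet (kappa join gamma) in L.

eps ∧ sigma = tau
kappa ∨ gamma = gamma
tau ∧ gamma = tau

tau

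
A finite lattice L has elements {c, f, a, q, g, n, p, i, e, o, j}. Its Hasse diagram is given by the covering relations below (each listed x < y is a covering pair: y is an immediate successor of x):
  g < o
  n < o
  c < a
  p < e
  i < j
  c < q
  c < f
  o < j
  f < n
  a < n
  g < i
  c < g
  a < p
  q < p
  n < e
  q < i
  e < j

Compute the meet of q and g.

c

Common lower bounds of {q, g}: c.
The greatest among these is c.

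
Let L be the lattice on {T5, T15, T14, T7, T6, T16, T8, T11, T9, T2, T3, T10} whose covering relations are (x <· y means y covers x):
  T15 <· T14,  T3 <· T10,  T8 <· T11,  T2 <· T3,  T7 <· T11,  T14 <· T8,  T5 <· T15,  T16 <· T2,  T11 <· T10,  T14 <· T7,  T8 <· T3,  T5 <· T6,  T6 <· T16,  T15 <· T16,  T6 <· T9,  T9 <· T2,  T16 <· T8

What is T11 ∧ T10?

Common lower bounds of {T11, T10}: T11, T14, T15, T16, T5, T6, T7, T8.
The greatest among these is T11.

T11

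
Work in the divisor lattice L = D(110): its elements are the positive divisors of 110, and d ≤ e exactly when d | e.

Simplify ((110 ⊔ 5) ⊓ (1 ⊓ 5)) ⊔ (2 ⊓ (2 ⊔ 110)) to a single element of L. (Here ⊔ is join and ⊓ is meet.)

2

110 ∨ 5 = 110
1 ∧ 5 = 1
110 ∧ 1 = 1
2 ∨ 110 = 110
2 ∧ 110 = 2
1 ∨ 2 = 2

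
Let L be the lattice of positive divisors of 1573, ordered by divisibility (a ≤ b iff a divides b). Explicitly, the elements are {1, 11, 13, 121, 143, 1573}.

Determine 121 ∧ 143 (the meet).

11

In the divisibility order, the meet is the greatest common divisor: gcd(121, 143) = 11.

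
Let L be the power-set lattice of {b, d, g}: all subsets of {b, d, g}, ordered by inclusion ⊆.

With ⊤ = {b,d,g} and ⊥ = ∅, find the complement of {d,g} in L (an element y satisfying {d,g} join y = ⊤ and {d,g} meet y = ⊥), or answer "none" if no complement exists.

Need y with {d,g} ∨ y = {b,d,g} and {d,g} ∧ y = ∅.
Checking each element gives: {b}.

{b}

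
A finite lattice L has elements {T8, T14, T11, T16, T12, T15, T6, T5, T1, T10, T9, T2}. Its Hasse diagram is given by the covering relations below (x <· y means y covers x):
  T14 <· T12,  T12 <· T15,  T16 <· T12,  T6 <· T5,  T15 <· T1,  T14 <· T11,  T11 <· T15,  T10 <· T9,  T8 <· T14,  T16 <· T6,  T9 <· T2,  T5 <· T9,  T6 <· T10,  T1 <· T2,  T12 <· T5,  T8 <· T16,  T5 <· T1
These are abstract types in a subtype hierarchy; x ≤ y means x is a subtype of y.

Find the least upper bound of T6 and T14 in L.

T5

Common upper bounds of {T6, T14}: T1, T2, T5, T9.
The least among these is T5.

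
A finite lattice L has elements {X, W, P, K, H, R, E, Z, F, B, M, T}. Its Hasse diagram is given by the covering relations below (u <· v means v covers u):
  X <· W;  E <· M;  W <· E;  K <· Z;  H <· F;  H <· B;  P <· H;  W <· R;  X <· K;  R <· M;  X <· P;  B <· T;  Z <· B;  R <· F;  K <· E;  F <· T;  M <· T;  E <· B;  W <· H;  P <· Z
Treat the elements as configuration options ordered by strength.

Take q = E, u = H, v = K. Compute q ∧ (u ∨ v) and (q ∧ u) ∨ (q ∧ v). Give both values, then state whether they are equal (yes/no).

E; E; yes

u ∨ v = B, so q ∧ (u ∨ v) = E ∧ B = E.
q ∧ u = W and q ∧ v = K, so (q ∧ u) ∨ (q ∧ v) = W ∨ K = E.
Equal: yes.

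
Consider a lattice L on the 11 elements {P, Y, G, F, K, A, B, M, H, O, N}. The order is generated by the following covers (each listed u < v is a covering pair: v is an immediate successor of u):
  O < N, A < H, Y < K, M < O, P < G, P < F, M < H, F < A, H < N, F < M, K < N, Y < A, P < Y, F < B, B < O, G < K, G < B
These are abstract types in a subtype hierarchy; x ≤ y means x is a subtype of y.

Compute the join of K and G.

K

Common upper bounds of {K, G}: K, N.
The least among these is K.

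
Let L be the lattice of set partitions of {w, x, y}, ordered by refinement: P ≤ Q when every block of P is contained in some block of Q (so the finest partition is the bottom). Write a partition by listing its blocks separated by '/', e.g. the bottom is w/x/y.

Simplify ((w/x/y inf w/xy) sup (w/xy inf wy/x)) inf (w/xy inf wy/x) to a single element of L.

w/x/y

w/x/y ∧ w/xy = w/x/y
w/xy ∧ wy/x = w/x/y
w/x/y ∨ w/x/y = w/x/y
w/xy ∧ wy/x = w/x/y
w/x/y ∧ w/x/y = w/x/y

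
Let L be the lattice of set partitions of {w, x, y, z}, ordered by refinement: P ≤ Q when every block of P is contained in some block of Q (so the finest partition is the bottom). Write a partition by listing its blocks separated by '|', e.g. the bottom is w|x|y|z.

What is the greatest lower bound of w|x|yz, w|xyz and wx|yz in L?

The meet (common refinement) of w|x|yz, w|xyz, wx|yz intersects blocks pairwise, giving w|x|yz.

w|x|yz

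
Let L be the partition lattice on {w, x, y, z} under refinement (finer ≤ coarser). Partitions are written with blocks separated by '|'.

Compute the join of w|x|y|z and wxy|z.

wxy|z

Common upper bounds of {w|x|y|z, wxy|z}: wxyz, wxy|z.
The least among these is wxy|z.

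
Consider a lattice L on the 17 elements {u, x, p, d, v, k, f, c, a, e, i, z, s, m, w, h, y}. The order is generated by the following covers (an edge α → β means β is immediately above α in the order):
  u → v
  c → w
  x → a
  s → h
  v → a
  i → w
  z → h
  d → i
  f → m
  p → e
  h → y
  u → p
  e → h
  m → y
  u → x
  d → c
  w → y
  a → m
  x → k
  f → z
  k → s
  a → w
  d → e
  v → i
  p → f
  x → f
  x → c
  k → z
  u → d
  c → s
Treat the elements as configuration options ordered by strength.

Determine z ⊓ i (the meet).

u

Common lower bounds of {z, i}: u.
The greatest among these is u.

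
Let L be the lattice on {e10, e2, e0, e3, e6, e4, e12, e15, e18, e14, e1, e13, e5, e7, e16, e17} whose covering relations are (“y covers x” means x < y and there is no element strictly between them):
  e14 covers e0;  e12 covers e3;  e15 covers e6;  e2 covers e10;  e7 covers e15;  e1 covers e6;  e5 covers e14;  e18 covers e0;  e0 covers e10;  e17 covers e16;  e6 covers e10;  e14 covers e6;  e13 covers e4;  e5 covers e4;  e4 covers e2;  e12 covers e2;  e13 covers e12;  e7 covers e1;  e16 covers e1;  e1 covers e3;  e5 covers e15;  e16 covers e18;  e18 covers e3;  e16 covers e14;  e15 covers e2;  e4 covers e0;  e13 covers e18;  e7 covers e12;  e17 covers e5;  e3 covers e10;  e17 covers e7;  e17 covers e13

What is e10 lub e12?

e12

Common upper bounds of {e10, e12}: e12, e13, e17, e7.
The least among these is e12.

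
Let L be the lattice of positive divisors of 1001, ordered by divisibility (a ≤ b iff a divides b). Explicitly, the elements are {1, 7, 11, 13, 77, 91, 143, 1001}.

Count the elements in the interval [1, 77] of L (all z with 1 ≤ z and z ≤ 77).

4

The interval [1, 77] = {1, 11, 7, 77}, which has 4 elements.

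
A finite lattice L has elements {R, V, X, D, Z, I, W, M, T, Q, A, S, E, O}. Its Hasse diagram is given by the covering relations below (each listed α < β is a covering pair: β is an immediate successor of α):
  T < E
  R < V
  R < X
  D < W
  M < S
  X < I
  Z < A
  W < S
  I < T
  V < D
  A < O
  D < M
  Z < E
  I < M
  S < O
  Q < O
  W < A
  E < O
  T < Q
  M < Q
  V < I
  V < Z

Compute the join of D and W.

Common upper bounds of {D, W}: A, O, S, W.
The least among these is W.

W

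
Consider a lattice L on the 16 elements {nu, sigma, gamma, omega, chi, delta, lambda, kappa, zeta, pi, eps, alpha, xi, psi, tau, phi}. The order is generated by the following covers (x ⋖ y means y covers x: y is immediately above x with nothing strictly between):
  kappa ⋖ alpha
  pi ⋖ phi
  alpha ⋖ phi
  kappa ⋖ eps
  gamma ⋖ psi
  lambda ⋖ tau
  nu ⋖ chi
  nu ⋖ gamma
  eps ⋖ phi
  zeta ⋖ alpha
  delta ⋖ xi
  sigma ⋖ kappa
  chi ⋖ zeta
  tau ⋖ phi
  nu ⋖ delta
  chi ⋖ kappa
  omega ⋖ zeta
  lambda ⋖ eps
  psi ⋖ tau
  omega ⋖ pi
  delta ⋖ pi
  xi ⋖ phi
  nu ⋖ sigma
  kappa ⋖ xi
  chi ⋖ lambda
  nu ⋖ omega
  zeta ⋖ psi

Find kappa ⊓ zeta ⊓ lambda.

chi

Common lower bounds of {kappa, zeta, lambda}: chi, nu.
The greatest among these is chi.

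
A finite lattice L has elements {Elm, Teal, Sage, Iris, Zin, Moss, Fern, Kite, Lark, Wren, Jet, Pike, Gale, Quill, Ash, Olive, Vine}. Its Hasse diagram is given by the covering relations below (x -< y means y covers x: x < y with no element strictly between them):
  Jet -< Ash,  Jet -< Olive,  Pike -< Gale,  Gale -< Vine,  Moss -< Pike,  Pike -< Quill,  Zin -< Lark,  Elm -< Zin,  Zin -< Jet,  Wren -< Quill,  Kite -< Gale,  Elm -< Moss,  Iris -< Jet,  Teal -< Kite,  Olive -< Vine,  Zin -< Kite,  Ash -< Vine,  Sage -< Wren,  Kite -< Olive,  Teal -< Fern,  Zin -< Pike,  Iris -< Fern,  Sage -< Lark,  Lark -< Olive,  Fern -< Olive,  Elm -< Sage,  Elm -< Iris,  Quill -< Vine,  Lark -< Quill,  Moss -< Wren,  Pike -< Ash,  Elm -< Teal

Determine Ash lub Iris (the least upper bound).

Ash

Common upper bounds of {Ash, Iris}: Ash, Vine.
The least among these is Ash.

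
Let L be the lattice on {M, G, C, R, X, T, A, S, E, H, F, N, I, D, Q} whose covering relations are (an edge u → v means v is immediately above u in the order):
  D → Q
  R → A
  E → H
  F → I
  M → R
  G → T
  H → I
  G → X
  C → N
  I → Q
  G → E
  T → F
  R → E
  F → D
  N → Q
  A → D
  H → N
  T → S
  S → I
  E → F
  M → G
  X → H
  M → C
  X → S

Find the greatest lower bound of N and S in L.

X

Common lower bounds of {N, S}: G, M, X.
The greatest among these is X.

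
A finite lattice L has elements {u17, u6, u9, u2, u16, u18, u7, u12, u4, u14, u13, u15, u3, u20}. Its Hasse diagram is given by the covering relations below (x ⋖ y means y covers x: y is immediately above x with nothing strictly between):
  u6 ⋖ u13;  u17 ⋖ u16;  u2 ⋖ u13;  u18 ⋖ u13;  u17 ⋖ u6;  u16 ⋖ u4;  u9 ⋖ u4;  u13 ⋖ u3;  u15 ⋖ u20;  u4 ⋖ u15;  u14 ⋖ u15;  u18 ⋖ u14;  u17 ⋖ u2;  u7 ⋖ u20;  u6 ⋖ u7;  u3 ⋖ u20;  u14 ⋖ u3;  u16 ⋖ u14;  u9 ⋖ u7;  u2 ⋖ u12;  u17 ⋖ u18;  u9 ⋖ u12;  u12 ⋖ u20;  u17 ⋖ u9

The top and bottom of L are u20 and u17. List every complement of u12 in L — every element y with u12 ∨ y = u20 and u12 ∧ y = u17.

Need y with u12 ∨ y = u20 and u12 ∧ y = u17.
Checking each element gives: u14, u16, u18, u6.

u14, u16, u18, u6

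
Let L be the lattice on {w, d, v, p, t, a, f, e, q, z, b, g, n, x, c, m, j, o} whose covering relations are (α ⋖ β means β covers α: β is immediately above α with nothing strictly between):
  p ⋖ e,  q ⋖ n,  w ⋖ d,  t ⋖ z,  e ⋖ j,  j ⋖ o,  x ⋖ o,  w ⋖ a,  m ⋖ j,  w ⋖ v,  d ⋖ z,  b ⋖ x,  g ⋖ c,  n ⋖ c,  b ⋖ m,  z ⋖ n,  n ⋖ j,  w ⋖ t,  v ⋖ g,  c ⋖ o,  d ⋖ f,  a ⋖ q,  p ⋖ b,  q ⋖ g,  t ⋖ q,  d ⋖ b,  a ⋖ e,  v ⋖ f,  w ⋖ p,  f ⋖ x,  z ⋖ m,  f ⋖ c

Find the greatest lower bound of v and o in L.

Common lower bounds of {v, o}: v, w.
The greatest among these is v.

v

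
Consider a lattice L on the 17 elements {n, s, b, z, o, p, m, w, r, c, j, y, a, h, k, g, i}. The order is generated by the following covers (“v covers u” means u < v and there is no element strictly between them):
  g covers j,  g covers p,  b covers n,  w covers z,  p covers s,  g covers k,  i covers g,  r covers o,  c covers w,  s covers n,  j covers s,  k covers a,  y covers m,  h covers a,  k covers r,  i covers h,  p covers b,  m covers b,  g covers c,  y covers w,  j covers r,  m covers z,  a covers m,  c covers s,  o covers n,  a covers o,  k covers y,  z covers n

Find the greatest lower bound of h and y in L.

m

Common lower bounds of {h, y}: b, m, n, z.
The greatest among these is m.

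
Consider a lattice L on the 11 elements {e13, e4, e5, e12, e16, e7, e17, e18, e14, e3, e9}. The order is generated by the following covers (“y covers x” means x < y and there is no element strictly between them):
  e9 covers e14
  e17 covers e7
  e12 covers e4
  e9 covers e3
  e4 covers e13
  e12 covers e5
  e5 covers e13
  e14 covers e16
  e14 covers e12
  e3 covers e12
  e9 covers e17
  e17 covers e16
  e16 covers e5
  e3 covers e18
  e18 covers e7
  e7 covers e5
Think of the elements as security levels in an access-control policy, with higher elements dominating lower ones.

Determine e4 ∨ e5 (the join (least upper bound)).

Common upper bounds of {e4, e5}: e12, e14, e3, e9.
The least among these is e12.

e12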